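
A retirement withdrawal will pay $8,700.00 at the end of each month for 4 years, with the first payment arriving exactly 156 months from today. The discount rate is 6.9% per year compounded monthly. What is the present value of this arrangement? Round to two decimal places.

$149,681.18

Ordinary annuity of 48 payments, first payment at period 156.
Periodic rate r = 0.069/12 per month; n is counted in months.
The ordinary-annuity PV formula values the stream one period before the first payment (period 155); discount that back 155 periods:
PV₀ = 8,700 × [1 − (1+r)^−48] / r × (1+r)^−155 = $149,681.18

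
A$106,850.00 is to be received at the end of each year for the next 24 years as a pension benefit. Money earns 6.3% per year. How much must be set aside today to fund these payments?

A$1,304,618.40

This is an ordinary annuity: 24 payments of A$106,850.00 at the end of each year.
Periodic rate r = 0.063 per year.
PV = PMT × [(1 − (1+r)^−n)/r] = 106,850 × [1 − (1+r)^−24] / r = A$1,304,618.40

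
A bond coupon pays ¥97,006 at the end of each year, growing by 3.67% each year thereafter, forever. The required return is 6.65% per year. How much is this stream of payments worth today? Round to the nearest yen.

¥3,255,235

Periodic rate r = 0.0665 per year.
Growing perpetuity (Gordon): PV = PMT₁ / (r − g) = 97,006 / (r − 0.0367) = ¥3,255,235.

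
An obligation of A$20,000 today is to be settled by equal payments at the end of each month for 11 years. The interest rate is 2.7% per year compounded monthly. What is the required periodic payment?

A$175.30

Level ordinary annuity; solve PV = PMT × [(1 − (1+r)^−n)/r] for PMT.
Periodic rate r = 0.027/12 per month; n is counted in months.
With n = 132: PMT = 20,000 / ([(1 − (1+r)^−n)/r]) = A$175.30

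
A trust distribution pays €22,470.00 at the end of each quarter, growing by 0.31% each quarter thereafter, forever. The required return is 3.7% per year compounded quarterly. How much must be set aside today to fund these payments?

Periodic rate r = 0.037/4 per quarter.
Growing perpetuity (Gordon): PV = PMT₁ / (r − g) = 22,470 / (r − 0.0031) = €3,653,658.54.

€3,653,658.54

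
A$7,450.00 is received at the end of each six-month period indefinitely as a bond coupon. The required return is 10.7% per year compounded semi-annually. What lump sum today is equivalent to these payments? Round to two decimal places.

Periodic rate r = 0.107/2 per half-year.
Level perpetuity: PV = PMT / r = 7,450 / (0.107/2) = A$139,252.34.

A$139,252.34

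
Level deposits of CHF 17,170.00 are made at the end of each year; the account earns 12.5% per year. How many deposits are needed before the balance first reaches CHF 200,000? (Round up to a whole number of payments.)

8 payments

Periodic rate r = 0.125 per year.
Ordinary annuity FV: 200,000 = 17,170 × [((1+r)^n − 1)/r].
(1+r)^n = 1 + 200,000 × r / 17,170, so n = ln(1 + 200,000·r/17,170) / ln(1+r) = 7.63.
Round up to a whole number of payments: n = 8.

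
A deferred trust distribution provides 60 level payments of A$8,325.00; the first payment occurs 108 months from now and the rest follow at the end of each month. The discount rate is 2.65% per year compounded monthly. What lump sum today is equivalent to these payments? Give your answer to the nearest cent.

Ordinary annuity of 60 payments, first payment at period 108.
Periodic rate r = 0.0265/12 per month; n is counted in months.
The ordinary-annuity PV formula values the stream one period before the first payment (period 107); discount that back 107 periods:
PV₀ = 8,325 × [1 − (1+r)^−60] / r × (1+r)^−107 = A$369,084.69

A$369,084.69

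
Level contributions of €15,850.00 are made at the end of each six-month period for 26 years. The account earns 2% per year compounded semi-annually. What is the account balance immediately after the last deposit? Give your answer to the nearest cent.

This is an ordinary annuity: 52 deposits of €15,850.00 at the end of each six-month period.
Periodic rate r = 0.02/2 per half-year; n is counted in half-years.
FV = PMT × [((1+r)^n − 1)/r] = 15,850 × [(1+r)^52 − 1] / r = €1,074,136.94

€1,074,136.94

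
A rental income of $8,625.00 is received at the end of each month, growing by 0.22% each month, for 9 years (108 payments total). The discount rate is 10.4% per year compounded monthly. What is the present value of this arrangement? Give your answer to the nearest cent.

Periodic rate r = 0.104/12 per month; n is counted in months.
Growing ordinary annuity: PV = PMT₁ × [1 − ((1+g)/(1+r))^n] / (r − g) = 8,625 × [1 − ((1+0.0022)/(1+r))^108] / (r − 0.0022) = $667,868.42.

$667,868.42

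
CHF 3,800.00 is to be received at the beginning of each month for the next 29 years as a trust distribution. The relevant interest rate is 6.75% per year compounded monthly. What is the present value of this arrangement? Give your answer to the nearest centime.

CHF 582,895.45

This is an annuity due: 348 payments of CHF 3,800.00 at the beginning of each month.
Periodic rate r = 0.0675/12 per month; n is counted in months.
PV = PMT × [(1 − (1+r)^−n)/r] × (1+r) = 3,800 × [1 − (1+r)^−348] / r × (1+r) = CHF 582,895.45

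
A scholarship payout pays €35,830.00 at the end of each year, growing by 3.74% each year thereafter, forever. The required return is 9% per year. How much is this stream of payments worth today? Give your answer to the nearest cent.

Periodic rate r = 0.09 per year.
Growing perpetuity (Gordon): PV = PMT₁ / (r − g) = 35,830 / (r − 0.0374) = €681,178.71.

€681,178.71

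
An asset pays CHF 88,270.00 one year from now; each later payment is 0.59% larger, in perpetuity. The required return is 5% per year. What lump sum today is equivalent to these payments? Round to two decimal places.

CHF 2,001,587.30

Periodic rate r = 0.05 per year.
Growing perpetuity (Gordon): PV = PMT₁ / (r − g) = 88,270 / (r − 0.0059) = CHF 2,001,587.30.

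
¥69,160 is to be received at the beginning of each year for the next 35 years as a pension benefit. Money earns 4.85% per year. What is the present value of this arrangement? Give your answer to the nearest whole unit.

¥1,210,178

This is an annuity due: 35 payments of ¥69,160 at the beginning of each year.
Periodic rate r = 0.0485 per year.
PV = PMT × [(1 − (1+r)^−n)/r] × (1+r) = 69,160 × [1 − (1+r)^−35] / r × (1+r) = ¥1,210,178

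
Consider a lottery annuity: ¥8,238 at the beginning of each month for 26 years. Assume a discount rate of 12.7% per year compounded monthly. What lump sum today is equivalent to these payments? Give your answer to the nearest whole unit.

¥757,169

This is an annuity due: 312 payments of ¥8,238 at the beginning of each month.
Periodic rate r = 0.127/12 per month; n is counted in months.
PV = PMT × [(1 − (1+r)^−n)/r] × (1+r) = 8,238 × [1 − (1+r)^−312] / r × (1+r) = ¥757,169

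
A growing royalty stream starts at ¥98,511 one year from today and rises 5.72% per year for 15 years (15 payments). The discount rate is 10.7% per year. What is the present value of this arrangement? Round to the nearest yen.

¥986,391

Periodic rate r = 0.107 per year.
Growing ordinary annuity: PV = PMT₁ × [1 − ((1+g)/(1+r))^n] / (r − g) = 98,511 × [1 − ((1+0.0572)/(1+r))^15] / (r − 0.0572) = ¥986,391.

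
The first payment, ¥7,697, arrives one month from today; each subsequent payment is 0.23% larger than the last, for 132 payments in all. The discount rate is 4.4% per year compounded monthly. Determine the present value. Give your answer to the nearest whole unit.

Periodic rate r = 0.044/12 per month; n is counted in months.
Growing ordinary annuity: PV = PMT₁ × [1 − ((1+g)/(1+r))^n] / (r − g) = 7,697 × [1 − ((1+0.0023)/(1+r))^132] / (r − 0.0023) = ¥927,108.

¥927,108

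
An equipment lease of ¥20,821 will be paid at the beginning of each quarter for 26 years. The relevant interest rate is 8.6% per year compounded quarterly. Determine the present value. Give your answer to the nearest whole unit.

¥880,969

This is an annuity due: 104 payments of ¥20,821 at the beginning of each quarter.
Periodic rate r = 0.086/4 per quarter; n is counted in quarters.
PV = PMT × [(1 − (1+r)^−n)/r] × (1+r) = 20,821 × [1 − (1+r)^−104] / r × (1+r) = ¥880,969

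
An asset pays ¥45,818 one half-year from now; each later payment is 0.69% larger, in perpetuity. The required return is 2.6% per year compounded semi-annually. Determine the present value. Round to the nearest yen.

¥7,511,148

Periodic rate r = 0.026/2 per half-year.
Growing perpetuity (Gordon): PV = PMT₁ / (r − g) = 45,818 / (r − 0.0069) = ¥7,511,148.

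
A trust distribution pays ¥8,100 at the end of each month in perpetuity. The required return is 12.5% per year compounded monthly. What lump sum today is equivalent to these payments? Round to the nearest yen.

¥777,600

Periodic rate r = 0.125/12 per month.
Level perpetuity: PV = PMT / r = 8,100 / (0.125/12) = ¥777,600.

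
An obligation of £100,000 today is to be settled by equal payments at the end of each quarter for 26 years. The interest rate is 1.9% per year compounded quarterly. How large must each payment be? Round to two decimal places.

Level ordinary annuity; solve PV = PMT × [(1 − (1+r)^−n)/r] for PMT.
Periodic rate r = 0.019/4 per quarter; n is counted in quarters.
With n = 104: PMT = 100,000 / ([(1 − (1+r)^−n)/r]) = £1,220.75

£1,220.75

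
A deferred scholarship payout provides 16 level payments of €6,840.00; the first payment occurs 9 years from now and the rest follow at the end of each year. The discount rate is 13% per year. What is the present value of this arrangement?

Ordinary annuity of 16 payments, first payment at period 9.
Periodic rate r = 0.13 per year.
The ordinary-annuity PV formula values the stream one period before the first payment (period 8); discount that back 8 periods:
PV₀ = 6,840 × [1 − (1+r)^−16] / r × (1+r)^−8 = €16,991.33

€16,991.33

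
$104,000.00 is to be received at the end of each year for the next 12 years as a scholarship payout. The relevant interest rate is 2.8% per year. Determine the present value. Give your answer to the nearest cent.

This is an ordinary annuity: 12 payments of $104,000.00 at the end of each year.
Periodic rate r = 0.028 per year.
PV = PMT × [(1 − (1+r)^−n)/r] = 104,000 × [1 − (1+r)^−12] / r = $1,047,685.36

$1,047,685.36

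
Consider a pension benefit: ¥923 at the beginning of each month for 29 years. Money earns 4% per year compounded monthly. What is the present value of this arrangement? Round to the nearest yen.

¥190,561

This is an annuity due: 348 payments of ¥923 at the beginning of each month.
Periodic rate r = 0.04/12 per month; n is counted in months.
PV = PMT × [(1 − (1+r)^−n)/r] × (1+r) = 923 × [1 − (1+r)^−348] / r × (1+r) = ¥190,561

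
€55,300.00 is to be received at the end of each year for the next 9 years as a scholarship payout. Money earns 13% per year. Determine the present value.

€283,780.53

This is an ordinary annuity: 9 payments of €55,300.00 at the end of each year.
Periodic rate r = 0.13 per year.
PV = PMT × [(1 − (1+r)^−n)/r] = 55,300 × [1 − (1+r)^−9] / r = €283,780.53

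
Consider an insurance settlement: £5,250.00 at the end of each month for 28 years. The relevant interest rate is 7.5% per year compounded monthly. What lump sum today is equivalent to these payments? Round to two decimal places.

£736,462.16

This is an ordinary annuity: 336 payments of £5,250.00 at the end of each month.
Periodic rate r = 0.075/12 per month; n is counted in months.
PV = PMT × [(1 − (1+r)^−n)/r] = 5,250 × [1 − (1+r)^−336] / r = £736,462.16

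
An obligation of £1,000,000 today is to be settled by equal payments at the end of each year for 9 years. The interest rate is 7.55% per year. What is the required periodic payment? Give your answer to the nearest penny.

Level ordinary annuity; solve PV = PMT × [(1 − (1+r)^−n)/r] for PMT.
Periodic rate r = 0.0755 per year.
With n = 9: PMT = 1,000,000 / ([(1 − (1+r)^−n)/r]) = £157,096.99

£157,096.99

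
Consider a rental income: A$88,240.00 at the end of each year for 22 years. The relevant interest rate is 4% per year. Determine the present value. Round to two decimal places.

This is an ordinary annuity: 22 payments of A$88,240.00 at the end of each year.
Periodic rate r = 0.04 per year.
PV = PMT × [(1 − (1+r)^−n)/r] = 88,240 × [1 − (1+r)^−22] / r = A$1,275,166.42

A$1,275,166.42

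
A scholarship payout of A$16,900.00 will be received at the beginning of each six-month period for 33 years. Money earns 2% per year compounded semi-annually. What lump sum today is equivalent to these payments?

This is an annuity due: 66 payments of A$16,900.00 at the beginning of each six-month period.
Periodic rate r = 0.02/2 per half-year; n is counted in half-years.
PV = PMT × [(1 − (1+r)^−n)/r] × (1+r) = 16,900 × [1 − (1+r)^−66] / r × (1+r) = A$821,789.67

A$821,789.67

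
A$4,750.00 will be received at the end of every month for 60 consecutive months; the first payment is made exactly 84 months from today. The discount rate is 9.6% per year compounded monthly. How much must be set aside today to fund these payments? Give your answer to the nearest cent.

Ordinary annuity of 60 payments, first payment at period 84.
Periodic rate r = 0.096/12 per month; n is counted in months.
The ordinary-annuity PV formula values the stream one period before the first payment (period 83); discount that back 83 periods:
PV₀ = 4,750 × [1 − (1+r)^−60] / r × (1+r)^−83 = A$116,466.65

A$116,466.65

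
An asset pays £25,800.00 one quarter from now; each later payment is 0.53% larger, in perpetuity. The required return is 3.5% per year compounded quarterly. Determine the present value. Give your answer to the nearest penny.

£7,478,260.87

Periodic rate r = 0.035/4 per quarter.
Growing perpetuity (Gordon): PV = PMT₁ / (r − g) = 25,800 / (r − 0.0053) = £7,478,260.87.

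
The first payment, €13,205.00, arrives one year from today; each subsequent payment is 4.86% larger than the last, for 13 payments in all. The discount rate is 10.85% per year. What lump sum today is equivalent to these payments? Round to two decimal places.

Periodic rate r = 0.1085 per year.
Growing ordinary annuity: PV = PMT₁ × [1 − ((1+g)/(1+r))^n] / (r − g) = 13,205 × [1 − ((1+0.0486)/(1+r))^13] / (r − 0.0486) = €113,378.83.

€113,378.83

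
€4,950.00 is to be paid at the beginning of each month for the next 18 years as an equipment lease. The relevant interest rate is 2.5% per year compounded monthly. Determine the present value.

€862,078.44

This is an annuity due: 216 payments of €4,950.00 at the beginning of each month.
Periodic rate r = 0.025/12 per month; n is counted in months.
PV = PMT × [(1 − (1+r)^−n)/r] × (1+r) = 4,950 × [1 − (1+r)^−216] / r × (1+r) = €862,078.44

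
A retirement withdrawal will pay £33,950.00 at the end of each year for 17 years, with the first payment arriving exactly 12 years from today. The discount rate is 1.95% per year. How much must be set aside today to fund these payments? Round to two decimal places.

£393,990.79

Ordinary annuity of 17 payments, first payment at period 12.
Periodic rate r = 0.0195 per year.
The ordinary-annuity PV formula values the stream one period before the first payment (period 11); discount that back 11 periods:
PV₀ = 33,950 × [1 − (1+r)^−17] / r × (1+r)^−11 = £393,990.79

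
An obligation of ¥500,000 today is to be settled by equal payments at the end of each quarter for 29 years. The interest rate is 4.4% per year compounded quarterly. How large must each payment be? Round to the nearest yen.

Level ordinary annuity; solve PV = PMT × [(1 − (1+r)^−n)/r] for PMT.
Periodic rate r = 0.044/4 per quarter; n is counted in quarters.
With n = 116: PMT = 500,000 / ([(1 − (1+r)^−n)/r]) = ¥7,651

¥7,651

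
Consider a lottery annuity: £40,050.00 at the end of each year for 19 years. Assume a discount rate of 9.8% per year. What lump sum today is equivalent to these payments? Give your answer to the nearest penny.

This is an ordinary annuity: 19 payments of £40,050.00 at the end of each year.
Periodic rate r = 0.098 per year.
PV = PMT × [(1 − (1+r)^−n)/r] = 40,050 × [1 − (1+r)^−19] / r = £339,501.21

£339,501.21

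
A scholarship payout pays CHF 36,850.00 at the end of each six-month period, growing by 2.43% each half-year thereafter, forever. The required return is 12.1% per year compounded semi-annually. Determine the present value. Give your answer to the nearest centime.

Periodic rate r = 0.121/2 per half-year.
Growing perpetuity (Gordon): PV = PMT₁ / (r − g) = 36,850 / (r − 0.0243) = CHF 1,017,955.80.

CHF 1,017,955.80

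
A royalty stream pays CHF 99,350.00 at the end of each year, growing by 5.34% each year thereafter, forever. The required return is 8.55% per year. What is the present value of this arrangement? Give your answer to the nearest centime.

Periodic rate r = 0.0855 per year.
Growing perpetuity (Gordon): PV = PMT₁ / (r − g) = 99,350 / (r − 0.0534) = CHF 3,095,015.58.

CHF 3,095,015.58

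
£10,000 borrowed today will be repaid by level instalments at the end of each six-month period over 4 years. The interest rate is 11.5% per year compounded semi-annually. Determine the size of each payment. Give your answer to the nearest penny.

£1,594.46

Level ordinary annuity; solve PV = PMT × [(1 − (1+r)^−n)/r] for PMT.
Periodic rate r = 0.115/2 per half-year; n is counted in half-years.
With n = 8: PMT = 10,000 / ([(1 − (1+r)^−n)/r]) = £1,594.46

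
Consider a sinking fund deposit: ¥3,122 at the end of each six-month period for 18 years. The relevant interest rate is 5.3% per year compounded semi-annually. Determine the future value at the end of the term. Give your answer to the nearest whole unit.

¥184,260

This is an ordinary annuity: 36 deposits of ¥3,122 at the end of each six-month period.
Periodic rate r = 0.053/2 per half-year; n is counted in half-years.
FV = PMT × [((1+r)^n − 1)/r] = 3,122 × [(1+r)^36 − 1] / r = ¥184,260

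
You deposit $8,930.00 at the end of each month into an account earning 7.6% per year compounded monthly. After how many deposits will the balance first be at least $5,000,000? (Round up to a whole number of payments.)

Periodic rate r = 0.076/12 per month; n is counted in months.
Ordinary annuity FV: 5,000,000 = 8,930 × [((1+r)^n − 1)/r].
(1+r)^n = 1 + 5,000,000 × r / 8,930, so n = ln(1 + 5,000,000·r/8,930) / ln(1+r) = 239.85.
Round up to a whole number of payments: n = 240.

240 payments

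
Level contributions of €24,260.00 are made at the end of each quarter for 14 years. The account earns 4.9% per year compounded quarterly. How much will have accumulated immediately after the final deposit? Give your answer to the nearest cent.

€1,935,844.40

This is an ordinary annuity: 56 deposits of €24,260.00 at the end of each quarter.
Periodic rate r = 0.049/4 per quarter; n is counted in quarters.
FV = PMT × [((1+r)^n − 1)/r] = 24,260 × [(1+r)^56 − 1] / r = €1,935,844.40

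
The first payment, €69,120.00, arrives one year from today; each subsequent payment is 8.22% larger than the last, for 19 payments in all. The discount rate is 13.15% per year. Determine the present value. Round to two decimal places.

Periodic rate r = 0.1315 per year.
Growing ordinary annuity: PV = PMT₁ × [1 − ((1+g)/(1+r))^n] / (r − g) = 69,120 × [1 − ((1+0.0822)/(1+r))^19] / (r − 0.0822) = €800,628.62.

€800,628.62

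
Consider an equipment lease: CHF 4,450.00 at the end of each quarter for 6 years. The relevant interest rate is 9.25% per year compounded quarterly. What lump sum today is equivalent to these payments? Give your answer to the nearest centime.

This is an ordinary annuity: 24 payments of CHF 4,450.00 at the end of each quarter.
Periodic rate r = 0.0925/4 per quarter; n is counted in quarters.
PV = PMT × [(1 − (1+r)^−n)/r] = 4,450 × [1 − (1+r)^−24] / r = CHF 81,261.94

CHF 81,261.94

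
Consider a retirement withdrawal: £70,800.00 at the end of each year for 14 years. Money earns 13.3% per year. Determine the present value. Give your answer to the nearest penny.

This is an ordinary annuity: 14 payments of £70,800.00 at the end of each year.
Periodic rate r = 0.133 per year.
PV = PMT × [(1 − (1+r)^−n)/r] = 70,800 × [1 − (1+r)^−14] / r = £439,655.77

£439,655.77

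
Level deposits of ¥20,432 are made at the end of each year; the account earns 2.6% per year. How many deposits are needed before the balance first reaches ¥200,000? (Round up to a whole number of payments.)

9 payments

Periodic rate r = 0.026 per year.
Ordinary annuity FV: 200,000 = 20,432 × [((1+r)^n − 1)/r].
(1+r)^n = 1 + 200,000 × r / 20,432, so n = ln(1 + 200,000·r/20,432) / ln(1+r) = 8.83.
Round up to a whole number of payments: n = 9.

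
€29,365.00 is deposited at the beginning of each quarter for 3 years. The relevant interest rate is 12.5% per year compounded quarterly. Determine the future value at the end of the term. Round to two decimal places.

€432,837.08

This is an annuity due: 12 deposits of €29,365.00 at the beginning of each quarter.
Periodic rate r = 0.125/4 per quarter; n is counted in quarters.
FV = PMT × [((1+r)^n − 1)/r] × (1+r) = 29,365 × [(1+r)^12 − 1] / r × (1+r) = €432,837.08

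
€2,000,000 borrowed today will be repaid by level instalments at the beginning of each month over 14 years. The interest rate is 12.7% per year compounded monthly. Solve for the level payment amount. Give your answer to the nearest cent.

€25,252.03

Level annuity due; solve PV = PMT × [(1 − (1+r)^−n)/r] × (1+r) for PMT.
Periodic rate r = 0.127/12 per month; n is counted in months.
With n = 168: PMT = 2,000,000 / ([(1 − (1+r)^−n)/r] × (1+r)) = €25,252.03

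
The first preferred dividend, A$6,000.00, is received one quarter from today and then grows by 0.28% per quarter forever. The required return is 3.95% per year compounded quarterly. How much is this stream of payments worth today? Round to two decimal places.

Periodic rate r = 0.0395/4 per quarter.
Growing perpetuity (Gordon): PV = PMT₁ / (r − g) = 6,000 / (r − 0.0028) = A$848,056.54.

A$848,056.54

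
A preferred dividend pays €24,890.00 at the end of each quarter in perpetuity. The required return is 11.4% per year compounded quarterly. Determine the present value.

€873,333.33

Periodic rate r = 0.114/4 per quarter.
Level perpetuity: PV = PMT / r = 24,890 / (0.114/4) = €873,333.33.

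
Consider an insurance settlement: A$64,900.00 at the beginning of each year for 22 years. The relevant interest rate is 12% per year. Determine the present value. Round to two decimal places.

This is an annuity due: 22 payments of A$64,900.00 at the beginning of each year.
Periodic rate r = 0.12 per year.
PV = PMT × [(1 − (1+r)^−n)/r] × (1+r) = 64,900 × [1 − (1+r)^−22] / r × (1+r) = A$555,674.01

A$555,674.01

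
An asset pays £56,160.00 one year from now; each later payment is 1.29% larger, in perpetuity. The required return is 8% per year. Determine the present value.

Periodic rate r = 0.08 per year.
Growing perpetuity (Gordon): PV = PMT₁ / (r − g) = 56,160 / (r − 0.0129) = £836,959.76.

£836,959.76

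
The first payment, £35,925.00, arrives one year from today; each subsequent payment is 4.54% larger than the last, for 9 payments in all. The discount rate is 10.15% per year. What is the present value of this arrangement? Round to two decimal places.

Periodic rate r = 0.1015 per year.
Growing ordinary annuity: PV = PMT₁ × [1 − ((1+g)/(1+r))^n] / (r − g) = 35,925 × [1 − ((1+0.0454)/(1+r))^9] / (r − 0.0454) = £240,322.87.

£240,322.87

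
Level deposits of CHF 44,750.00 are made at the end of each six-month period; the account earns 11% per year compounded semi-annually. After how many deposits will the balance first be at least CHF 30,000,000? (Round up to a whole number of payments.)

Periodic rate r = 0.11/2 per half-year; n is counted in half-years.
Ordinary annuity FV: 30,000,000 = 44,750 × [((1+r)^n − 1)/r].
(1+r)^n = 1 + 30,000,000 × r / 44,750, so n = ln(1 + 30,000,000·r/44,750) / ln(1+r) = 67.88.
Round up to a whole number of payments: n = 68.

68 payments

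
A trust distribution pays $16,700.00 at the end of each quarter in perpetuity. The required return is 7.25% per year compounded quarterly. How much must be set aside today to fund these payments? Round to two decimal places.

Periodic rate r = 0.0725/4 per quarter.
Level perpetuity: PV = PMT / r = 16,700 / (0.0725/4) = $921,379.31.

$921,379.31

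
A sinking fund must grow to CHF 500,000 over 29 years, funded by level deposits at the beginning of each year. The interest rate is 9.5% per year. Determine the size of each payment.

Level annuity due; solve FV = PMT × [((1+r)^n − 1)/r] × (1+r) for PMT.
Periodic rate r = 0.095 per year.
With n = 29: PMT = 500,000 / ([((1+r)^n − 1)/r] × (1+r)) = CHF 3,362.76

CHF 3,362.76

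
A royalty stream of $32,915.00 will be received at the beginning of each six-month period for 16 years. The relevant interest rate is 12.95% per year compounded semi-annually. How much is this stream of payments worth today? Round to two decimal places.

This is an annuity due: 32 payments of $32,915.00 at the beginning of each six-month period.
Periodic rate r = 0.1295/2 per half-year; n is counted in half-years.
PV = PMT × [(1 − (1+r)^−n)/r] × (1+r) = 32,915 × [1 − (1+r)^−32] / r × (1+r) = $468,564.38

$468,564.38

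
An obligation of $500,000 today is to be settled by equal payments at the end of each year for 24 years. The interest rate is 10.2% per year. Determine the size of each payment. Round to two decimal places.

Level ordinary annuity; solve PV = PMT × [(1 − (1+r)^−n)/r] for PMT.
Periodic rate r = 0.102 per year.
With n = 24: PMT = 500,000 / ([(1 − (1+r)^−n)/r]) = $56,490.57

$56,490.57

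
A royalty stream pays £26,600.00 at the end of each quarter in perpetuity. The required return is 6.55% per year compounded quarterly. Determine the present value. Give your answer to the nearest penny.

£1,624,427.48

Periodic rate r = 0.0655/4 per quarter.
Level perpetuity: PV = PMT / r = 26,600 / (0.0655/4) = £1,624,427.48.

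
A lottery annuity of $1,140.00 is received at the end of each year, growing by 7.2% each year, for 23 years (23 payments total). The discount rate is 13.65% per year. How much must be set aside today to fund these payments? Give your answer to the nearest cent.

Periodic rate r = 0.1365 per year.
Growing ordinary annuity: PV = PMT₁ × [1 − ((1+g)/(1+r))^n] / (r − g) = 1,140 × [1 − ((1+0.072)/(1+r))^23] / (r − 0.072) = $13,064.13.

$13,064.13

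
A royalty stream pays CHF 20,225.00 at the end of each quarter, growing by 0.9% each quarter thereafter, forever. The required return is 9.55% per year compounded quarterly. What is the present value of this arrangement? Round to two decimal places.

CHF 1,359,663.87

Periodic rate r = 0.0955/4 per quarter.
Growing perpetuity (Gordon): PV = PMT₁ / (r − g) = 20,225 / (r − 0.009) = CHF 1,359,663.87.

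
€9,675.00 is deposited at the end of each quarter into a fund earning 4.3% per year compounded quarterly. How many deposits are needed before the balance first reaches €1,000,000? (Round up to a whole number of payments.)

70 payments

Periodic rate r = 0.043/4 per quarter; n is counted in quarters.
Ordinary annuity FV: 1,000,000 = 9,675 × [((1+r)^n − 1)/r].
(1+r)^n = 1 + 1,000,000 × r / 9,675, so n = ln(1 + 1,000,000·r/9,675) / ln(1+r) = 69.88.
Round up to a whole number of payments: n = 70.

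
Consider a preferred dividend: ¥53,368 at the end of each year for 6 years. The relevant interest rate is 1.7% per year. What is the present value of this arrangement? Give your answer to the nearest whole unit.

¥301,987

This is an ordinary annuity: 6 payments of ¥53,368 at the end of each year.
Periodic rate r = 0.017 per year.
PV = PMT × [(1 − (1+r)^−n)/r] = 53,368 × [1 − (1+r)^−6] / r = ¥301,987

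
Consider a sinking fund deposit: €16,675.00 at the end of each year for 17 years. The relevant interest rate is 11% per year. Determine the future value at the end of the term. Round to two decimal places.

This is an ordinary annuity: 17 deposits of €16,675.00 at the end of each year.
Periodic rate r = 0.11 per year.
FV = PMT × [((1+r)^n − 1)/r] = 16,675 × [(1+r)^17 − 1] / r = €742,051.55

€742,051.55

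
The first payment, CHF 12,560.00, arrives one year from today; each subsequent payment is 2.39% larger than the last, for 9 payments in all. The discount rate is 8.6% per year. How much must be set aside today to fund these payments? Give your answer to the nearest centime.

CHF 83,199.47

Periodic rate r = 0.086 per year.
Growing ordinary annuity: PV = PMT₁ × [1 − ((1+g)/(1+r))^n] / (r − g) = 12,560 × [1 − ((1+0.0239)/(1+r))^9] / (r − 0.0239) = CHF 83,199.47.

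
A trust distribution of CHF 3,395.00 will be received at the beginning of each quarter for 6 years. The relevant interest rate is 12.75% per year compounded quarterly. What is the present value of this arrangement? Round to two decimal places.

This is an annuity due: 24 payments of CHF 3,395.00 at the beginning of each quarter.
Periodic rate r = 0.1275/4 per quarter; n is counted in quarters.
PV = PMT × [(1 − (1+r)^−n)/r] × (1+r) = 3,395 × [1 − (1+r)^−24] / r × (1+r) = CHF 58,148.11

CHF 58,148.11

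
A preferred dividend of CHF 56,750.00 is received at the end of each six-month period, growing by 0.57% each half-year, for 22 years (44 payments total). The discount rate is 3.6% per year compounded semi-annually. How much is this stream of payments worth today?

CHF 1,911,292.36

Periodic rate r = 0.036/2 per half-year; n is counted in half-years.
Growing ordinary annuity: PV = PMT₁ × [1 − ((1+g)/(1+r))^n] / (r − g) = 56,750 × [1 − ((1+0.0057)/(1+r))^44] / (r − 0.0057) = CHF 1,911,292.36.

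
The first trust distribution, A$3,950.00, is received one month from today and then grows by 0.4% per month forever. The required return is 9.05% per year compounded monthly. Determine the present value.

A$1,115,294.12

Periodic rate r = 0.0905/12 per month.
Growing perpetuity (Gordon): PV = PMT₁ / (r − g) = 3,950 / (r − 0.004) = A$1,115,294.12.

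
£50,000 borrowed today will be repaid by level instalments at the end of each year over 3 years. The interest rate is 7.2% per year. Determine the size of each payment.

£19,122.24

Level ordinary annuity; solve PV = PMT × [(1 − (1+r)^−n)/r] for PMT.
Periodic rate r = 0.072 per year.
With n = 3: PMT = 50,000 / ([(1 − (1+r)^−n)/r]) = £19,122.24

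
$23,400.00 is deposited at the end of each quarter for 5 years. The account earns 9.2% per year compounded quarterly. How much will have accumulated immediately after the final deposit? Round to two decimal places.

This is an ordinary annuity: 20 deposits of $23,400.00 at the end of each quarter.
Periodic rate r = 0.092/4 per quarter; n is counted in quarters.
FV = PMT × [((1+r)^n − 1)/r] = 23,400 × [(1+r)^20 − 1] / r = $585,856.65

$585,856.65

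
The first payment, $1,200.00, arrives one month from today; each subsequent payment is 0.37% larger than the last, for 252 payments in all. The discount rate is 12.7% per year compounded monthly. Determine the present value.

Periodic rate r = 0.127/12 per month; n is counted in months.
Growing ordinary annuity: PV = PMT₁ × [1 − ((1+g)/(1+r))^n] / (r − g) = 1,200 × [1 − ((1+0.0037)/(1+r))^252] / (r − 0.0037) = $143,188.72.

$143,188.72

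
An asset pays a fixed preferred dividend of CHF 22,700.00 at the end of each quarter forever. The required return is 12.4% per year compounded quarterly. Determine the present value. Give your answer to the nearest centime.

CHF 732,258.06

Periodic rate r = 0.124/4 per quarter.
Level perpetuity: PV = PMT / r = 22,700 / (0.124/4) = CHF 732,258.06.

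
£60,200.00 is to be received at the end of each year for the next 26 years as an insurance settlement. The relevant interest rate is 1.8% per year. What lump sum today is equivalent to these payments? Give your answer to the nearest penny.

£1,241,238.71

This is an ordinary annuity: 26 payments of £60,200.00 at the end of each year.
Periodic rate r = 0.018 per year.
PV = PMT × [(1 − (1+r)^−n)/r] = 60,200 × [1 − (1+r)^−26] / r = £1,241,238.71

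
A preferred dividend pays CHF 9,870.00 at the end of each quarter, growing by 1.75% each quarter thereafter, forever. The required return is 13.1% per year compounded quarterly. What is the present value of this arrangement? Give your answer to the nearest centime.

CHF 647,213.11

Periodic rate r = 0.131/4 per quarter.
Growing perpetuity (Gordon): PV = PMT₁ / (r − g) = 9,870 / (r − 0.0175) = CHF 647,213.11.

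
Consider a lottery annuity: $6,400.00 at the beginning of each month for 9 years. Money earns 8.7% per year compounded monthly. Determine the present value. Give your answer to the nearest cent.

$481,634.40

This is an annuity due: 108 payments of $6,400.00 at the beginning of each month.
Periodic rate r = 0.087/12 per month; n is counted in months.
PV = PMT × [(1 − (1+r)^−n)/r] × (1+r) = 6,400 × [1 − (1+r)^−108] / r × (1+r) = $481,634.40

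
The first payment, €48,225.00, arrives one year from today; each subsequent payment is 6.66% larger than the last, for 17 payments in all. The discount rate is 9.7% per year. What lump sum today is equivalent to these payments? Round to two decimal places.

€602,535.06

Periodic rate r = 0.097 per year.
Growing ordinary annuity: PV = PMT₁ × [1 − ((1+g)/(1+r))^n] / (r − g) = 48,225 × [1 − ((1+0.0666)/(1+r))^17] / (r − 0.0666) = €602,535.06.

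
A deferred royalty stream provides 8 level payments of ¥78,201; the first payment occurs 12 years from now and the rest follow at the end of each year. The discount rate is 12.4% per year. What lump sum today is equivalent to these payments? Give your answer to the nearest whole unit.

¥105,898

Ordinary annuity of 8 payments, first payment at period 12.
Periodic rate r = 0.124 per year.
The ordinary-annuity PV formula values the stream one period before the first payment (period 11); discount that back 11 periods:
PV₀ = 78,201 × [1 − (1+r)^−8] / r × (1+r)^−11 = ¥105,898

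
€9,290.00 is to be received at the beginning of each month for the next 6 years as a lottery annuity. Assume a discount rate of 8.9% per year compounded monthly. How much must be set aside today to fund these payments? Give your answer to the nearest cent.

€520,634.67

This is an annuity due: 72 payments of €9,290.00 at the beginning of each month.
Periodic rate r = 0.089/12 per month; n is counted in months.
PV = PMT × [(1 − (1+r)^−n)/r] × (1+r) = 9,290 × [1 − (1+r)^−72] / r × (1+r) = €520,634.67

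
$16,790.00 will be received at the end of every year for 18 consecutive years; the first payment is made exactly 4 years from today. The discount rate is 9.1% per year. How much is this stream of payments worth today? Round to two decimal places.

$112,453.56

Ordinary annuity of 18 payments, first payment at period 4.
Periodic rate r = 0.091 per year.
The ordinary-annuity PV formula values the stream one period before the first payment (period 3); discount that back 3 periods:
PV₀ = 16,790 × [1 − (1+r)^−18] / r × (1+r)^−3 = $112,453.56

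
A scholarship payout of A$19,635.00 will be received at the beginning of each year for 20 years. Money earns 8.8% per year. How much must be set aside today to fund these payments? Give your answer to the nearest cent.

A$197,823.50

This is an annuity due: 20 payments of A$19,635.00 at the beginning of each year.
Periodic rate r = 0.088 per year.
PV = PMT × [(1 − (1+r)^−n)/r] × (1+r) = 19,635 × [1 − (1+r)^−20] / r × (1+r) = A$197,823.50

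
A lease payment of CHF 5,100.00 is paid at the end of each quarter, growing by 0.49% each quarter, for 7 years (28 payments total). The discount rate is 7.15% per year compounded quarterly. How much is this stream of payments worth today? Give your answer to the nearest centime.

Periodic rate r = 0.0715/4 per quarter; n is counted in quarters.
Growing ordinary annuity: PV = PMT₁ × [1 − ((1+g)/(1+r))^n] / (r − g) = 5,100 × [1 − ((1+0.0049)/(1+r))^28] / (r − 0.0049) = CHF 118,616.91.

CHF 118,616.91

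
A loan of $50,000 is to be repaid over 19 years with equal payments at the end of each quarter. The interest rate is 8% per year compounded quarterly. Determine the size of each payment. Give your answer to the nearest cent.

Level ordinary annuity; solve PV = PMT × [(1 − (1+r)^−n)/r] for PMT.
Periodic rate r = 0.08/4 per quarter; n is counted in quarters.
With n = 76: PMT = 50,000 / ([(1 − (1+r)^−n)/r]) = $1,285.38

$1,285.38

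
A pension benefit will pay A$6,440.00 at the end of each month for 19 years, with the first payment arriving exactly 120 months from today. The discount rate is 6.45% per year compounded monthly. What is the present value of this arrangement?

A$446,597.10

Ordinary annuity of 228 payments, first payment at period 120.
Periodic rate r = 0.0645/12 per month; n is counted in months.
The ordinary-annuity PV formula values the stream one period before the first payment (period 119); discount that back 119 periods:
PV₀ = 6,440 × [1 − (1+r)^−228] / r × (1+r)^−119 = A$446,597.10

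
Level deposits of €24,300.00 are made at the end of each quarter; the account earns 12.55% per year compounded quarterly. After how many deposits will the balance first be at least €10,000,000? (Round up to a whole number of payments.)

Periodic rate r = 0.1255/4 per quarter; n is counted in quarters.
Ordinary annuity FV: 10,000,000 = 24,300 × [((1+r)^n − 1)/r].
(1+r)^n = 1 + 10,000,000 × r / 24,300, so n = ln(1 + 10,000,000·r/24,300) / ln(1+r) = 85.22.
Round up to a whole number of payments: n = 86.

86 payments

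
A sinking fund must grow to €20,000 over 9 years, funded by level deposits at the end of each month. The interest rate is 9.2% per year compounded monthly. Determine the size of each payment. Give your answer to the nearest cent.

€119.65

Level ordinary annuity; solve FV = PMT × [((1+r)^n − 1)/r] for PMT.
Periodic rate r = 0.092/12 per month; n is counted in months.
With n = 108: PMT = 20,000 / ([((1+r)^n − 1)/r]) = €119.65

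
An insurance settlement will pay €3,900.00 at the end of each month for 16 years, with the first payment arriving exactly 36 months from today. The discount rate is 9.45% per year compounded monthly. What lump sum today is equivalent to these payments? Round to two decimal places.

€292,876.08

Ordinary annuity of 192 payments, first payment at period 36.
Periodic rate r = 0.0945/12 per month; n is counted in months.
The ordinary-annuity PV formula values the stream one period before the first payment (period 35); discount that back 35 periods:
PV₀ = 3,900 × [1 − (1+r)^−192] / r × (1+r)^−35 = €292,876.08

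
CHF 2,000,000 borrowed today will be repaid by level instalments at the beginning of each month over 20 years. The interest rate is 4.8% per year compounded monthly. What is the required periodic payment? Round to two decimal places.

Level annuity due; solve PV = PMT × [(1 − (1+r)^−n)/r] × (1+r) for PMT.
Periodic rate r = 0.048/12 per month; n is counted in months.
With n = 240: PMT = 2,000,000 / ([(1 − (1+r)^−n)/r] × (1+r)) = CHF 12,927.44

CHF 12,927.44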